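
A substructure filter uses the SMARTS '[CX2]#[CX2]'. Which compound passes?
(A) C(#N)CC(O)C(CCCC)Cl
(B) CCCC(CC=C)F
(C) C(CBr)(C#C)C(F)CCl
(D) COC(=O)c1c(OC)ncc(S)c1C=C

C

[CX2]#[CX2] describes a carbon-carbon triple bond (an alkyne).
(A) has a nitrile (-C#N) but the triple bond is C#N, not C#C.
(B) has a vinyl group (-CH=CH2) but the C=C is a double bond; both carbons are CX3, not CX2.
(C) contains an ethynyl group (-C#CH), which satisfies every atom and bond constraint.
(D) has a vinyl group (-CH=CH2) but the C=C is a double bond; both carbons are CX3, not CX2.
So the answer is (C).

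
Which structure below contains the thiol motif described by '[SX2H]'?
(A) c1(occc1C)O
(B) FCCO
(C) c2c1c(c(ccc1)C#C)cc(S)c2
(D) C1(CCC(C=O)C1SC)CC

C

[SX2H] describes an aliphatic sulfur with two connections, one being H (a thiol).
(A) has a hydroxyl group (-OH) but it is an -OH, not an -SH.
(B) has a hydroxyl group (-OH) but it is an -OH, not an -SH.
(C) contains a thiol (-SH), which satisfies every atom and bond constraint.
(D) has a methylthio ether (-SCH3) but the sulfur has H0 (bonded to two carbons), not H1.
So the answer is (C).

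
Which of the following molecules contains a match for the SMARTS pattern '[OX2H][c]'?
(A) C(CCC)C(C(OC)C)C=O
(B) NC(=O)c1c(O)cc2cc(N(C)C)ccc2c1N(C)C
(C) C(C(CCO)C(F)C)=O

[OX2H][c] describes a hydroxyl oxygen attached to an aromatic carbon (a phenol).
(A) has a methoxy ether (-OCH3) but the oxygen has H0, not H1.
(B) contains a hydroxyl group (-OH), which satisfies every atom and bond constraint.
(C) has a hydroxyl group (-OH) but the -OH is on an aliphatic carbon, not an aromatic c.
So the answer is (B).

B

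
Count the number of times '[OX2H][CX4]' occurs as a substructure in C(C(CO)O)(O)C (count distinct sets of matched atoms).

3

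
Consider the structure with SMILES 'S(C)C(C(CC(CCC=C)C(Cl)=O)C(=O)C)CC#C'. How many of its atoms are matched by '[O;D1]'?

Check the 19 heavy atoms by environment: 6× C (D2) → no; 5× C (D3) → no; 2× O (D1) → match; 1× Cl (D1) → no; 1× S (D2) → no; 4× C (D1) → no.
That gives 2 matching atoms.

2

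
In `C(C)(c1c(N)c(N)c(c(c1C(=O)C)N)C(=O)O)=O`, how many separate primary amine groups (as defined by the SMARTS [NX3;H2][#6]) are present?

3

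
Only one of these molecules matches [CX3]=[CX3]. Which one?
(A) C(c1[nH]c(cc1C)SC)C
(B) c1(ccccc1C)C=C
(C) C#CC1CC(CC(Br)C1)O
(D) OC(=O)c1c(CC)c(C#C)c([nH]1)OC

B

[CX3]=[CX3] describes a non-aromatic C=C double bond between two sp2 carbons (an alkene).
(A) has an ethyl group (-CH2CH3) but its C-C bond is a single bond between CX4 carbons, not CX3=CX3.
(B) contains a vinyl group (-CH=CH2), which satisfies every atom and bond constraint.
(C) has an ethynyl group (-C#CH) but the C-C bond is a triple bond, not a double bond.
(D) has an ethynyl group (-C#CH) but the C-C bond is a triple bond, not a double bond.
So the answer is (B).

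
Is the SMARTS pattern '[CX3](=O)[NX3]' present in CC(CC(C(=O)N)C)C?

The pattern [CX3](=O)[NX3] describes a carbonyl carbon bonded to a trivalent nitrogen — an amide.
The molecule carries a primary amide (-C(=O)NH2), whose atoms satisfy every constraint of the query, so the pattern matches.

Yes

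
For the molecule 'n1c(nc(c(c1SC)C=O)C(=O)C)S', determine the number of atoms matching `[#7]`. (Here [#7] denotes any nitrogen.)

2

Check the 14 heavy atoms by environment: 2× n (aromatic) → match; 4× c (aromatic) → no; 4× C → no; 2× O → no; 2× S → no.
That gives 2 matching atoms.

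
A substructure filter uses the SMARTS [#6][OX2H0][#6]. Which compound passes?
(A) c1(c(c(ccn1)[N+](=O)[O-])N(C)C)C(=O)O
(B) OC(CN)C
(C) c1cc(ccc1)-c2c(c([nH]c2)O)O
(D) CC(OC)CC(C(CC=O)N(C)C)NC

D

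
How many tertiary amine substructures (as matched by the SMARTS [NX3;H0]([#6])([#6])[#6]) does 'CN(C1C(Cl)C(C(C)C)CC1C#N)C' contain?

1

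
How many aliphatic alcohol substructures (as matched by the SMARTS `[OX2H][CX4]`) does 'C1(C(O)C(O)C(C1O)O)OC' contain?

[OX2H][CX4] is the SMARTS for an aliphatic alcohol: a hydroxyl oxygen bound to an sp3 (X4) carbon.
The molecule carries 4 separate instances of a hydroxyl group (-OH) meeting every constraint; each maps to a distinct set of atoms, giving 4 matches.

4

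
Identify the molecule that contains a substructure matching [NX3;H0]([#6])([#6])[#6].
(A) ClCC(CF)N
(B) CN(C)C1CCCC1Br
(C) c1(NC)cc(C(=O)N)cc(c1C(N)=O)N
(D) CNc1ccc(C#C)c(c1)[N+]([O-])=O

B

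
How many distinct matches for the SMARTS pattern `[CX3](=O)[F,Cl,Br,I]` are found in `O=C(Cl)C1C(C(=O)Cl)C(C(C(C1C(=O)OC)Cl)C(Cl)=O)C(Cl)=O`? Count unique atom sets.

4

[CX3](=O)[F,Cl,Br,I] is the SMARTS for an acyl halide: a carbonyl carbon bonded to a halogen.
The molecule carries 4 separate instances of an acyl chloride (-C(=O)Cl) meeting every constraint; each maps to a distinct set of atoms, giving 4 matches.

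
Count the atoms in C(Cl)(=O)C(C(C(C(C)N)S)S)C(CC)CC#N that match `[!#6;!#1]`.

6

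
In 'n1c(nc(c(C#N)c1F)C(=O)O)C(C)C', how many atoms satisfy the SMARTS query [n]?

2

Check the 15 heavy atoms by environment: 2× n (aromatic) → match; 4× c (aromatic) → no; 1× F → no; 5× C → no; 2× O → no; 1× N → no.
That gives 2 matching atoms.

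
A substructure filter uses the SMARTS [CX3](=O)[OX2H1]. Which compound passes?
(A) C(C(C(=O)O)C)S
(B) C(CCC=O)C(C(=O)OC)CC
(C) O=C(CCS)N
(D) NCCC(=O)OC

A

[CX3](=O)[OX2H1] describes an sp2 carbon double-bonded to O and single-bonded to an -OH oxygen (a carboxylic acid).
(A) contains a carboxylic acid group (-C(=O)OH), which satisfies every atom and bond constraint.
(B) has a methyl-ester group (-C(=O)OCH3) but the singly-bonded O has no H (OX2H0, not OX2H1).
(C) has a primary amide (-C(=O)NH2) but the carbonyl is bonded to N, not to an -OH oxygen.
(D) has a methyl-ester group (-C(=O)OCH3) but the singly-bonded O has no H (OX2H0, not OX2H1).
So the answer is (A).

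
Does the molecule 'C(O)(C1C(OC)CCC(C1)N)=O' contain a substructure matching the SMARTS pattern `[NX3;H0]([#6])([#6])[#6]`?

No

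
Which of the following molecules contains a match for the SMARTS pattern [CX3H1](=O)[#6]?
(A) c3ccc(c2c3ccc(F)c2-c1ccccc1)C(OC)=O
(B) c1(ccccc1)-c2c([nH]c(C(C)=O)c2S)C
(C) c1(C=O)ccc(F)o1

C

[CX3H1](=O)[#6] describes an sp2 carbon with one H, double-bonded to O and single-bonded to carbon (an aldehyde).
(A) has a methyl-ester group (-C(=O)OCH3) but the carbonyl carbon has H0, not H1.
(B) has an acetyl/ketone group (-C(=O)CH3) but the carbonyl carbon has H0 (two carbon neighbours), not H1.
(C) contains an aldehyde (-CHO), which satisfies every atom and bond constraint.
So the answer is (C).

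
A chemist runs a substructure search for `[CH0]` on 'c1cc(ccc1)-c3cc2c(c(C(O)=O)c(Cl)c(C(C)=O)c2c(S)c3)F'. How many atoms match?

The query [CH0] means: aliphatic carbon with no attached hydrogen.
Check the 25 heavy atoms by environment: 9× c (aromatic, H0) → no; 7× c (aromatic, H1) → no; 1× S (H1) → no; 2× C (H0) → match; 2× O (H0) → no; 1× C (H3) → no; 1× Cl (H0) → no; 1× O (H1) → no; 1× F (H0) → no.
That gives 2 matching atoms.

2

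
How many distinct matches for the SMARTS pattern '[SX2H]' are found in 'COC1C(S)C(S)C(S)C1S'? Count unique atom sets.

4

[SX2H] is the SMARTS for a thiol: an aliphatic sulfur with two connections, one being H.
The molecule carries 4 separate instances of a thiol (-SH) meeting every constraint; each maps to a distinct set of atoms, giving 4 matches.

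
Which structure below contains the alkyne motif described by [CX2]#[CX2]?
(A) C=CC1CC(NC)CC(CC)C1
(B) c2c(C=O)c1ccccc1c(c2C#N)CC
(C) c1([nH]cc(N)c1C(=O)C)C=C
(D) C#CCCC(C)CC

[CX2]#[CX2] describes a carbon-carbon triple bond (an alkyne).
(A) has a vinyl group (-CH=CH2) but the C=C is a double bond; both carbons are CX3, not CX2.
(B) has a nitrile (-C#N) but the triple bond is C#N, not C#C.
(C) has a vinyl group (-CH=CH2) but the C=C is a double bond; both carbons are CX3, not CX2.
(D) contains an ethynyl group (-C#CH), which satisfies every atom and bond constraint.
So the answer is (D).

D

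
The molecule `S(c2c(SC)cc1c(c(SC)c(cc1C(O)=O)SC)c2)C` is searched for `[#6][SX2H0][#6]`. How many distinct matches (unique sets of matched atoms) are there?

[#6][SX2H0][#6] is the SMARTS for a thioether: an aliphatic sulfur bridging two carbons with no H on the sulfur.
The molecule carries 4 separate instances of a methylthio ether (-SCH3) meeting every constraint; each maps to a distinct set of atoms, giving 4 matches.

4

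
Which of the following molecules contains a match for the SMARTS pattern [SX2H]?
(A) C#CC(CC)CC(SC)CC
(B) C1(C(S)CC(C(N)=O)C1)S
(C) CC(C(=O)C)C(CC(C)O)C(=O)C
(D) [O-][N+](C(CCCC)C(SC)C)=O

[SX2H] describes an aliphatic sulfur with two connections, one being H (a thiol).
(A) has a methylthio ether (-SCH3) but the sulfur has H0 (bonded to two carbons), not H1.
(B) contains a thiol (-SH), which satisfies every atom and bond constraint.
(C) has a hydroxyl group (-OH) but it is an -OH, not an -SH.
(D) has a methylthio ether (-SCH3) but the sulfur has H0 (bonded to two carbons), not H1.
So the answer is (B).

B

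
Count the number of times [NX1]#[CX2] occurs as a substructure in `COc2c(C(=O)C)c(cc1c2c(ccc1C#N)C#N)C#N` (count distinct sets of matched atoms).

[NX1]#[CX2] is the SMARTS for a nitrile: a nitrogen triple-bonded to a two-connected carbon.
The molecule carries 3 separate instances of a nitrile (-C#N) meeting every constraint; each maps to a distinct set of atoms, giving 3 matches.

3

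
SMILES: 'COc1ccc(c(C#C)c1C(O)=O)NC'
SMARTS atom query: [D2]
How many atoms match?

5

The query [D2] means: atom with exactly two heavy-atom neighbours.
Check the 15 heavy atoms by environment: 4× c (aromatic, D3) → no; 2× c (aromatic, D2) → match; 1× N (D2) → match; 3× C (D1) → no; 1× C (D3) → no; 2× O (D1) → no; 1× O (D2) → match; 1× C (D2) → match.
Summing the matching environments: 2 + 1 + 1 + 1 = 5 matching atoms.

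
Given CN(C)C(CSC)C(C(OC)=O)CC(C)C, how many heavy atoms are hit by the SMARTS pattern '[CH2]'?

2

Check the 16 heavy atoms by environment: 2× C (H2) → match; 3× C (H1) → no; 1× S (H0) → no; 6× C (H3) → no; 1× N (H0) → no; 1× C (H0) → no; 2× O (H0) → no.
That gives 2 matching atoms.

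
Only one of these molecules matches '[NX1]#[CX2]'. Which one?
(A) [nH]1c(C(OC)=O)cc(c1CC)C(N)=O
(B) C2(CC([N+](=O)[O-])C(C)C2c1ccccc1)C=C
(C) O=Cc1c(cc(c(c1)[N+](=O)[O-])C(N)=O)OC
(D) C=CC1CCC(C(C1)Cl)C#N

D

[NX1]#[CX2] describes a nitrogen triple-bonded to a two-connected carbon (a nitrile).
(A) has a primary amide (-C(=O)NH2) but the nitrogen is NX3, not NX1.
(B) has a nitro group (-[N+](=O)[O-]) but there is no C#N triple bond.
(C) has a primary amide (-C(=O)NH2) but the nitrogen is NX3, not NX1.
(D) contains a nitrile (-C#N), which satisfies every atom and bond constraint.
So the answer is (D).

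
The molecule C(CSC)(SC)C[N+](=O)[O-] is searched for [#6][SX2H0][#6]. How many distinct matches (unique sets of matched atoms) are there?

[#6][SX2H0][#6] is the SMARTS for a thioether: an aliphatic sulfur bridging two carbons with no H on the sulfur.
The molecule carries 2 separate instances of a methylthio ether (-SCH3) meeting every constraint; each maps to a distinct set of atoms, giving 2 matches.

2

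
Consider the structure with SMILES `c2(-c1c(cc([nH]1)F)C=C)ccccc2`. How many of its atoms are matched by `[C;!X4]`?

The query [C;!X4] means: aliphatic carbon that does not have four total connections.
Check the 14 heavy atoms by environment: 1× n (aromatic, X3) → no; 10× c (aromatic, X3) → no; 2× C (X3) → match; 1× F (X1) → no.
That gives 2 matching atoms.

2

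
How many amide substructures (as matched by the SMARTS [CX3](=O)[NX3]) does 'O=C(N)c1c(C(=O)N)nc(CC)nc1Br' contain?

2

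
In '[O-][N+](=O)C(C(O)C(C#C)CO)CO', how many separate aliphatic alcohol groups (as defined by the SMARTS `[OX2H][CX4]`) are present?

[OX2H][CX4] is the SMARTS for an aliphatic alcohol: a hydroxyl oxygen bound to an sp3 (X4) carbon.
The molecule carries 3 separate instances of a hydroxyl group (-OH) meeting every constraint; each maps to a distinct set of atoms, giving 3 matches.

3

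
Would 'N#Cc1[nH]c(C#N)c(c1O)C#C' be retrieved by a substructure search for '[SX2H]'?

The pattern [SX2H] describes an aliphatic sulfur with two connections, one being H — a thiol.
The closest candidate here is a hydroxyl group (-OH), but it is an -OH, not an -SH. No other fragment satisfies the full query, so there is no match.

No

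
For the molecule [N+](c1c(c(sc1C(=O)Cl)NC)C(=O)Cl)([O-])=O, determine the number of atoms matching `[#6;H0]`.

The query [#6;H0] means: any carbon with no attached hydrogen.
Check the 16 heavy atoms by environment: 1× s (aromatic, H0) → no; 4× c (aromatic, H0) → match; 1× N (charge +1, H0) → no; 1× O (charge -1, H0) → no; 3× O (H0) → no; 2× C (H0) → match; 2× Cl (H0) → no; 1× N (H1) → no; 1× C (H3) → no.
Summing the matching environments: 4 + 2 = 6 matching atoms.

6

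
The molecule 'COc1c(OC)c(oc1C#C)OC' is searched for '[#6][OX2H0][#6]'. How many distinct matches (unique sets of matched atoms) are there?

3

[#6][OX2H0][#6] is the SMARTS for an ether: an aliphatic oxygen bridging two carbons with no H on the oxygen.
The molecule carries 3 separate instances of a methoxy ether (-OCH3) meeting every constraint; each maps to a distinct set of atoms, giving 3 matches.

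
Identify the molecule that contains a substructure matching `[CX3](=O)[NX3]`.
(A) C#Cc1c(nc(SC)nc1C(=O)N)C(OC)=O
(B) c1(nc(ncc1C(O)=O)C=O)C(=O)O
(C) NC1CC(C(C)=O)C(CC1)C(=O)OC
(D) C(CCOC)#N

A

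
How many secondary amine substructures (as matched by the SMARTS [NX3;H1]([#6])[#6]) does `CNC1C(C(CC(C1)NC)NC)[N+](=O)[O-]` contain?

[NX3;H1]([#6])[#6] is the SMARTS for a secondary amine: a trivalent nitrogen with one H, bonded to two carbons.
The molecule carries 3 separate instances of an N-methylamino group (-NHCH3) meeting every constraint; each maps to a distinct set of atoms, giving 3 matches.

3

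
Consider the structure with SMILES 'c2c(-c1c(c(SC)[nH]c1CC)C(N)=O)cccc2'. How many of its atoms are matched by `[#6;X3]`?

11

Check the 18 heavy atoms by environment: 1× n (aromatic, X3) → no; 10× c (aromatic, X3) → match; 1× C (X3) → match; 1× O (X1) → no; 1× N (X3) → no; 1× S (X2) → no; 3× C (X4) → no.
Summing the matching environments: 10 + 1 = 11 matching atoms.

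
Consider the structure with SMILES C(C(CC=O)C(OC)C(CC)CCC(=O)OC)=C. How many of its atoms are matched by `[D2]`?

The query [D2] means: atom with exactly two heavy-atom neighbours.
Check the 18 heavy atoms by environment: 6× C (D2) → match; 4× C (D3) → no; 2× O (D2) → match; 4× C (D1) → no; 2× O (D1) → no.
Summing the matching environments: 6 + 2 = 8 matching atoms.

8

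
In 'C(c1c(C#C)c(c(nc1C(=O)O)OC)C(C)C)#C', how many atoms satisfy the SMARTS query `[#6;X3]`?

Check the 18 heavy atoms by environment: 1× n (aromatic, X2) → no; 5× c (aromatic, X3) → match; 1× C (X3) → match; 1× O (X1) → no; 2× O (X2) → no; 4× C (X2) → no; 4× C (X4) → no.
Summing the matching environments: 5 + 1 = 6 matching atoms.

6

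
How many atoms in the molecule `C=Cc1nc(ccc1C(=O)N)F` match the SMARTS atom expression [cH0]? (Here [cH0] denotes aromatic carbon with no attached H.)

3

The query [cH0] means: aromatic carbon with no attached hydrogen (substituted or ring-fusion).
Check the 12 heavy atoms by environment: 1× n (aromatic, H0) → no; 3× c (aromatic, H0) → match; 2× c (aromatic, H1) → no; 1× C (H1) → no; 1× C (H2) → no; 1× C (H0) → no; 1× O (H0) → no; 1× N (H2) → no; 1× F (H0) → no.
That gives 3 matching atoms.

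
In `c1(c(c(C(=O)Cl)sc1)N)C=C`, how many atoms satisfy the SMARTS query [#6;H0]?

Check the 11 heavy atoms by environment: 1× s (aromatic, H0) → no; 3× c (aromatic, H0) → match; 1× c (aromatic, H1) → no; 1× C (H0) → match; 1× O (H0) → no; 1× Cl (H0) → no; 1× N (H2) → no; 1× C (H1) → no; 1× C (H2) → no.
Summing the matching environments: 3 + 1 = 4 matching atoms.

4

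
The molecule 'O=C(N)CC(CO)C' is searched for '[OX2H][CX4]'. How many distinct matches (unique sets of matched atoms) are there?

1

[OX2H][CX4] is the SMARTS for an aliphatic alcohol: a hydroxyl oxygen bound to an sp3 (X4) carbon.
Exactly one fragment in the molecule meets all constraints, giving 1 match.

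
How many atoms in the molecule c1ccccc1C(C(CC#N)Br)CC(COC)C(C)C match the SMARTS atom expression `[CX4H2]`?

3

The query [CX4H2] means: sp3 carbon (X4) with exactly two hydrogens.
Check the 20 heavy atoms by environment: 3× C (H2, X4) → match; 4× C (H1, X4) → no; 1× Br (H0, X1) → no; 3× C (H3, X4) → no; 1× C (H0, X2) → no; 1× N (H0, X1) → no; 1× c (aromatic, H0, X3) → no; 5× c (aromatic, H1, X3) → no; 1× O (H0, X2) → no.
That gives 3 matching atoms.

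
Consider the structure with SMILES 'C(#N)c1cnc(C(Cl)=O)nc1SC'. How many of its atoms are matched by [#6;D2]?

The query [#6;D2] means: any carbon bonded to exactly two heavy atoms.
Check the 13 heavy atoms by environment: 2× n (aromatic, D2) → no; 3× c (aromatic, D3) → no; 1× c (aromatic, D2) → match; 1× C (D3) → no; 1× O (D1) → no; 1× Cl (D1) → no; 1× C (D2) → match; 1× N (D1) → no; 1× S (D2) → no; 1× C (D1) → no.
Summing the matching environments: 1 + 1 = 2 matching atoms.

2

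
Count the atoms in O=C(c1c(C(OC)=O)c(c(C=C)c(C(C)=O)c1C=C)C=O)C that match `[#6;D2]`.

3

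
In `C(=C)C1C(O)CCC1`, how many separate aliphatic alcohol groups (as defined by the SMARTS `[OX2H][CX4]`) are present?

1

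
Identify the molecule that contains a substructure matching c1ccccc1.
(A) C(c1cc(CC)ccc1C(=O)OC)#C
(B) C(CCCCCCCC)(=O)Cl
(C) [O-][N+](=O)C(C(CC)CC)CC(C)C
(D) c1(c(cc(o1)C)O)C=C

A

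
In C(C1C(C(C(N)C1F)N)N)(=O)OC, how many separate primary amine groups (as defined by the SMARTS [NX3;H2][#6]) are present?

3

[NX3;H2][#6] is the SMARTS for a primary amine: a trivalent nitrogen with two H attached to carbon.
The molecule carries 3 separate instances of a primary amino group (-NH2) meeting every constraint; each maps to a distinct set of atoms, giving 3 matches.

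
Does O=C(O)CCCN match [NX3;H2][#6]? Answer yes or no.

The pattern [NX3;H2][#6] describes a trivalent nitrogen with two H attached to carbon — a primary amine.
The molecule carries a primary amino group (-NH2), whose atoms satisfy every constraint of the query, so the pattern matches.

Yes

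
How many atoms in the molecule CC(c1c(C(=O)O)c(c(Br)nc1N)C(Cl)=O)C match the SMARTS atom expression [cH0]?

The query [cH0] means: aromatic carbon with no attached hydrogen (substituted or ring-fusion).
Check the 17 heavy atoms by environment: 1× n (aromatic, H0) → no; 5× c (aromatic, H0) → match; 1× C (H1) → no; 2× C (H3) → no; 2× C (H0) → no; 2× O (H0) → no; 1× O (H1) → no; 1× N (H2) → no; 1× Br (H0) → no; 1× Cl (H0) → no.
That gives 5 matching atoms.

5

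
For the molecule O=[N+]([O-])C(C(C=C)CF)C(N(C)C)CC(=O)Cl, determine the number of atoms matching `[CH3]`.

2

The query [CH3] means: aliphatic carbon with exactly three hydrogens.
Check the 17 heavy atoms by environment: 3× C (H2) → no; 4× C (H1) → no; 1× F (H0) → no; 1× N (charge +1, H0) → no; 1× O (charge -1, H0) → no; 2× O (H0) → no; 1× C (H0) → no; 1× Cl (H0) → no; 1× N (H0) → no; 2× C (H3) → match.
That gives 2 matching atoms.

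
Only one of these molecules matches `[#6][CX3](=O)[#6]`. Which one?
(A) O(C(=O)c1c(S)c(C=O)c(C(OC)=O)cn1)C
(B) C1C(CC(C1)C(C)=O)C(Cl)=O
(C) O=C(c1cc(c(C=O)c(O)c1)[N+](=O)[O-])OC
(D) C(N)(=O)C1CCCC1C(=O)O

B

[#6][CX3](=O)[#6] describes a carbonyl carbon (no H) flanked by two carbons (a ketone).
(A) has a methyl-ester group (-C(=O)OCH3) but one neighbour of the carbonyl carbon is O, not C.
(B) contains an acetyl/ketone group (-C(=O)CH3), which satisfies every atom and bond constraint.
(C) has a methyl-ester group (-C(=O)OCH3) but one neighbour of the carbonyl carbon is O, not C.
(D) has a carboxylic acid group (-C(=O)OH) but one neighbour of the carbonyl carbon is O, not C.
So the answer is (B).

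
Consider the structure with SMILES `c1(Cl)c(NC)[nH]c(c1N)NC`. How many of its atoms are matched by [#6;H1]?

0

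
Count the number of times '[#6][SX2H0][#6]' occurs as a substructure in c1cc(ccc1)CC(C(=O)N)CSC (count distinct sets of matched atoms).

1

[#6][SX2H0][#6] is the SMARTS for a thioether: an aliphatic sulfur bridging two carbons with no H on the sulfur.
Exactly one fragment in the molecule meets all constraints, giving 1 match.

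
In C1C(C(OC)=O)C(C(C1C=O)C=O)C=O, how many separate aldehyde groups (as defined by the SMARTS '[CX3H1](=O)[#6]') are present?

3

[CX3H1](=O)[#6] is the SMARTS for an aldehyde: an sp2 carbon with one H, double-bonded to O and single-bonded to carbon.
The molecule carries 3 separate instances of an aldehyde (-CHO) meeting every constraint; each maps to a distinct set of atoms, giving 3 matches.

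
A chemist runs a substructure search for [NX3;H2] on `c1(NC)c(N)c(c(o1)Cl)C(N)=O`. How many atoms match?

2

Check the 12 heavy atoms by environment: 1× o (aromatic, H0, X2) → no; 4× c (aromatic, H0, X3) → no; 1× C (H0, X3) → no; 1× O (H0, X1) → no; 2× N (H2, X3) → match; 1× N (H1, X3) → no; 1× C (H3, X4) → no; 1× Cl (H0, X1) → no.
That gives 2 matching atoms.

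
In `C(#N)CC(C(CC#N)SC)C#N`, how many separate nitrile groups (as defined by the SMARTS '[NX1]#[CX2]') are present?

[NX1]#[CX2] is the SMARTS for a nitrile: a nitrogen triple-bonded to a two-connected carbon.
The molecule carries 3 separate instances of a nitrile (-C#N) meeting every constraint; each maps to a distinct set of atoms, giving 3 matches.

3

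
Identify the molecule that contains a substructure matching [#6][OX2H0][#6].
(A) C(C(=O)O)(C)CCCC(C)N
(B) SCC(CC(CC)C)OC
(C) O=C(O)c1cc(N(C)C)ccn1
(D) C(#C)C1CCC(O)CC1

B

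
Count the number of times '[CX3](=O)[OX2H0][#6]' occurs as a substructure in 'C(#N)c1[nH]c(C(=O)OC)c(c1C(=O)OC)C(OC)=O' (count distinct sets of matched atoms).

3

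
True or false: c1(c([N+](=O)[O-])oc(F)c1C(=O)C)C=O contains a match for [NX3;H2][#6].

The pattern [NX3;H2][#6] describes a trivalent nitrogen with two H attached to carbon — a primary amine.
The closest candidate here is a nitro group (-[N+](=O)[O-]), but the nitrogen is [N+] with no H, not NX3H2. No other fragment satisfies the full query, so there is no match.

False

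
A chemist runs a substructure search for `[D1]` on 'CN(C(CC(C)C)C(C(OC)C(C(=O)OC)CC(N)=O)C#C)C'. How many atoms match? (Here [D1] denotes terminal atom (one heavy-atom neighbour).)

10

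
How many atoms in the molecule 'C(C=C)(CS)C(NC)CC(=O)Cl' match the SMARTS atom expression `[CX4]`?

The query [CX4] means: C with X4: aliphatic carbon with exactly 4 total connections (bonds + H).
Check the 12 heavy atoms by environment: 5× C (X4) → match; 1× S (X2) → no; 3× C (X3) → no; 1× O (X1) → no; 1× Cl (X1) → no; 1× N (X3) → no.
That gives 5 matching atoms.

5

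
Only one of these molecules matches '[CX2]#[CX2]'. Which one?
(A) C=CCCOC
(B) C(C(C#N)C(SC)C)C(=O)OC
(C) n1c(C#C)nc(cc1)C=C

[CX2]#[CX2] describes a carbon-carbon triple bond (an alkyne).
(A) has a vinyl group (-CH=CH2) but the C=C is a double bond; both carbons are CX3, not CX2.
(B) has a nitrile (-C#N) but the triple bond is C#N, not C#C.
(C) contains an ethynyl group (-C#CH), which satisfies every atom and bond constraint.
So the answer is (C).

C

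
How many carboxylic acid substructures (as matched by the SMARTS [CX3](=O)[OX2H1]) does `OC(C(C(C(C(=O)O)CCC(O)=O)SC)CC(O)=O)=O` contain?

4

[CX3](=O)[OX2H1] is the SMARTS for a carboxylic acid: an sp2 carbon double-bonded to O and single-bonded to an -OH oxygen.
The molecule carries 4 separate instances of a carboxylic acid group (-C(=O)OH) meeting every constraint; each maps to a distinct set of atoms, giving 4 matches.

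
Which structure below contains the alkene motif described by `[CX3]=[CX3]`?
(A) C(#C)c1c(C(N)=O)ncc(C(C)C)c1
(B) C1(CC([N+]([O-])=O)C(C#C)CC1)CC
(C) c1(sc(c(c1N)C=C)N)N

C

[CX3]=[CX3] describes a non-aromatic C=C double bond between two sp2 carbons (an alkene).
(A) has an ethynyl group (-C#CH) but the C-C bond is a triple bond, not a double bond.
(B) has an ethyl group (-CH2CH3) but its C-C bond is a single bond between CX4 carbons, not CX3=CX3.
(C) contains a vinyl group (-CH=CH2), which satisfies every atom and bond constraint.
So the answer is (C).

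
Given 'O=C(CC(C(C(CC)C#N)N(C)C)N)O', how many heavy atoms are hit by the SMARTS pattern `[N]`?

Check the 15 heavy atoms by environment: 10× C → no; 3× N → match; 2× O → no.
That gives 3 matching atoms.

3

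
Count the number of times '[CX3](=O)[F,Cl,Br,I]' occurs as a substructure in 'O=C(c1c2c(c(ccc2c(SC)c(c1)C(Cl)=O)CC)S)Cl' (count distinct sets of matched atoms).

2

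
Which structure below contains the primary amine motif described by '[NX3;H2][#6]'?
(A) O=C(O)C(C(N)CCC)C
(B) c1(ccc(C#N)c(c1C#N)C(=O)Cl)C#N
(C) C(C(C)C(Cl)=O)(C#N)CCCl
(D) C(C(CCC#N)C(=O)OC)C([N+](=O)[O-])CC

[NX3;H2][#6] describes a trivalent nitrogen with two H attached to carbon (a primary amine).
(A) contains a primary amino group (-NH2), which satisfies every atom and bond constraint.
(B) has a nitrile (-C#N) but the nitrogen is NX1 (triple-bonded), not NX3 with two H.
(C) has a nitrile (-C#N) but the nitrogen is NX1 (triple-bonded), not NX3 with two H.
(D) has a nitrile (-C#N) but the nitrogen is NX1 (triple-bonded), not NX3 with two H.
So the answer is (A).

A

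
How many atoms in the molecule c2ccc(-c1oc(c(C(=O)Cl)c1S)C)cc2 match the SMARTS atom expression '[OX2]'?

The query [OX2] means: aliphatic oxygen with two total connections — ether, hydroxyl, or ester single-bond O.
Check the 16 heavy atoms by environment: 1× o (aromatic, X2) → no; 10× c (aromatic, X3) → no; 1× C (X4) → no; 1× C (X3) → no; 1× O (X1) → no; 1× Cl (X1) → no; 1× S (X2) → no.
No environment satisfies the query, so 0 matching atoms.

0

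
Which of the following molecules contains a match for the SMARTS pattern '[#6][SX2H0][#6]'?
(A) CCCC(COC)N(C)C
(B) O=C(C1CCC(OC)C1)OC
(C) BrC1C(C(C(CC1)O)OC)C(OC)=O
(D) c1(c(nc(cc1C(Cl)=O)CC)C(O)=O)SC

D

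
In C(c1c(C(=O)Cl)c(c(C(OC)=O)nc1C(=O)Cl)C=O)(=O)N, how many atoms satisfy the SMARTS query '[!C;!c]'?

The query [!C;!c] means: neither aliphatic nor aromatic carbon — same as [!#6].
Check the 21 heavy atoms by environment: 1× n (aromatic) → match; 5× c (aromatic) → no; 6× C → no; 6× O → match; 2× Cl → match; 1× N → match.
Summing the matching environments: 1 + 6 + 2 + 1 = 10 matching atoms.

10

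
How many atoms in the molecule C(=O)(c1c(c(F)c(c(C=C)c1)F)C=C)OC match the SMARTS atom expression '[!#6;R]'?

The query [!#6;R] means: non-carbon atom that is part of a ring.
Check the 16 heavy atoms by environment: 6× c (aromatic, in 6-ring) → no; 6× C (acyclic) → no; 2× F (acyclic) → no; 2× O (acyclic) → no.
No environment satisfies the query, so 0 matching atoms.

0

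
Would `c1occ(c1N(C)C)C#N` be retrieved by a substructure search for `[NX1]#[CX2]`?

The pattern [NX1]#[CX2] describes a nitrogen triple-bonded to a two-connected carbon — a nitrile.
The molecule carries a nitrile (-C#N), whose atoms satisfy every constraint of the query, so the pattern matches.

Yes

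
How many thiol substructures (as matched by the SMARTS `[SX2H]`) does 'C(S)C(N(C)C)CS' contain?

2

[SX2H] is the SMARTS for a thiol: an aliphatic sulfur with two connections, one being H.
The molecule carries 2 separate instances of a thiol (-SH) meeting every constraint; each maps to a distinct set of atoms, giving 2 matches.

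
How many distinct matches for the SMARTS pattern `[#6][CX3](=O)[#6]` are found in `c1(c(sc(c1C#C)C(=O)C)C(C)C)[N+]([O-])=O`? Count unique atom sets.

[#6][CX3](=O)[#6] is the SMARTS for a ketone: a carbonyl carbon (no H) flanked by two carbons.
Exactly one fragment in the molecule meets all constraints, giving 1 match.

1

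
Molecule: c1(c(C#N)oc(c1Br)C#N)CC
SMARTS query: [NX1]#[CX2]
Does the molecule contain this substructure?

Yes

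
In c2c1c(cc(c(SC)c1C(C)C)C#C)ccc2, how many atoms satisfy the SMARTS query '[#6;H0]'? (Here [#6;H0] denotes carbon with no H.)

Check the 17 heavy atoms by environment: 5× c (aromatic, H0) → match; 5× c (aromatic, H1) → no; 2× C (H1) → no; 3× C (H3) → no; 1× S (H0) → no; 1× C (H0) → match.
Summing the matching environments: 5 + 1 = 6 matching atoms.

6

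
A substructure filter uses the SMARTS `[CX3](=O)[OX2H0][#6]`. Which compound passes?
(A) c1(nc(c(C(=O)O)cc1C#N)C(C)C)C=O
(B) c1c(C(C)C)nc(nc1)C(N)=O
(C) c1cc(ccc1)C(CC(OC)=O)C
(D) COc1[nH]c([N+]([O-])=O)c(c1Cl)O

C

[CX3](=O)[OX2H0][#6] describes a carbonyl carbon bonded to an oxygen that is itself bonded to carbon (no H on that O) (an ester).
(A) has a carboxylic acid group (-C(=O)OH) but the singly-bonded O carries H (OX2H1, not H0).
(B) has a primary amide (-C(=O)NH2) but the carbonyl is bonded to N, not to an O-C linkage.
(C) contains a methyl-ester group (-C(=O)OCH3), which satisfies every atom and bond constraint.
(D) has a methoxy ether (-OCH3) but the ether oxygen is not adjacent to a C=O carbon.
So the answer is (C).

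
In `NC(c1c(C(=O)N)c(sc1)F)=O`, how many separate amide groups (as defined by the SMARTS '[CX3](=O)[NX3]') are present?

[CX3](=O)[NX3] is the SMARTS for an amide: a carbonyl carbon bonded to a trivalent nitrogen.
The molecule carries 2 separate instances of a primary amide (-C(=O)NH2) meeting every constraint; each maps to a distinct set of atoms, giving 2 matches.

2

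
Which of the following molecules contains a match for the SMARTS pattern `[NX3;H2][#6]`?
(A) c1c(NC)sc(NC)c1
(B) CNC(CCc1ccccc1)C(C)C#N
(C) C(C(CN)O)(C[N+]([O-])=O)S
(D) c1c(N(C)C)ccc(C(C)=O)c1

C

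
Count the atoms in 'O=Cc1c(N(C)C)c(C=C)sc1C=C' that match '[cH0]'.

4

The query [cH0] means: aromatic carbon with no attached hydrogen (substituted or ring-fusion).
Check the 14 heavy atoms by environment: 1× s (aromatic, H0) → no; 4× c (aromatic, H0) → match; 3× C (H1) → no; 2× C (H2) → no; 1× O (H0) → no; 1× N (H0) → no; 2× C (H3) → no.
That gives 4 matching atoms.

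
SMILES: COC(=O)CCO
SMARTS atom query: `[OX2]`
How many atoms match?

2

The query [OX2] means: aliphatic oxygen with two total connections — ether, hydroxyl, or ester single-bond O.
Check the 7 heavy atoms by environment: 3× C (X4) → no; 1× C (X3) → no; 1× O (X1) → no; 2× O (X2) → match.
That gives 2 matching atoms.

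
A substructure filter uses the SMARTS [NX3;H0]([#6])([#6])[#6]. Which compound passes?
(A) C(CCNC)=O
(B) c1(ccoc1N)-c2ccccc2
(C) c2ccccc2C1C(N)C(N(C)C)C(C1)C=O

[NX3;H0]([#6])([#6])[#6] describes a trivalent nitrogen with no H, bonded to three carbons (a tertiary amine).
(A) has an N-methylamino group (-NHCH3) but the nitrogen still has one H (H1), not H0.
(B) has a primary amino group (-NH2) but the nitrogen has H2, not H0 with three carbons.
(C) contains a dimethylamino group (-N(CH3)2), which satisfies every atom and bond constraint.
So the answer is (C).

C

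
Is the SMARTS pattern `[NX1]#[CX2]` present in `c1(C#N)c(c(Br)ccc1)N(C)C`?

The pattern [NX1]#[CX2] describes a nitrogen triple-bonded to a two-connected carbon — a nitrile.
The molecule carries a nitrile (-C#N), whose atoms satisfy every constraint of the query, so the pattern matches.

Yes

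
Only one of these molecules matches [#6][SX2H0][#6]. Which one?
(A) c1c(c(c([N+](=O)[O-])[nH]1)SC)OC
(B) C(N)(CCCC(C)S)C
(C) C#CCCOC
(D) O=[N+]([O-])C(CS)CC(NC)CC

[#6][SX2H0][#6] describes an aliphatic sulfur bridging two carbons with no H on the sulfur (a thioether).
(A) contains a methylthio ether (-SCH3), which satisfies every atom and bond constraint.
(B) has a thiol (-SH) but the sulfur has H1, not H0 bridging two carbons.
(C) has a methoxy ether (-OCH3) but the bridging atom is O, not S.
(D) has a thiol (-SH) but the sulfur has H1, not H0 bridging two carbons.
So the answer is (A).

A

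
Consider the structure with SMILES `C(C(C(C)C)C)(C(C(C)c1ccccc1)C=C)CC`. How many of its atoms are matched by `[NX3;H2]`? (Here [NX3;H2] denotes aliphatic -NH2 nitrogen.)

The query [NX3;H2] means: aliphatic N with 3 total connections, two of them H — an -NH2 nitrogen (amine or amide).
Check the 19 heavy atoms by environment: 5× C (H3, X4) → no; 5× C (H1, X4) → no; 1× c (aromatic, H0, X3) → no; 5× c (aromatic, H1, X3) → no; 1× C (H2, X4) → no; 1× C (H1, X3) → no; 1× C (H2, X3) → no.
No environment satisfies the query, so 0 matching atoms.

0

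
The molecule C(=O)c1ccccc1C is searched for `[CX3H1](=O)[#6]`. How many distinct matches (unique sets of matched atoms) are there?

1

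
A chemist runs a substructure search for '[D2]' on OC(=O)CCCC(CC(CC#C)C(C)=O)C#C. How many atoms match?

7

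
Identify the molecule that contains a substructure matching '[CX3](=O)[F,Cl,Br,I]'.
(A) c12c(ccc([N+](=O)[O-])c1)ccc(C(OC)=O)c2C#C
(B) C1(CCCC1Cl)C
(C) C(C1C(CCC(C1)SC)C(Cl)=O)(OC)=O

C

[CX3](=O)[F,Cl,Br,I] describes a carbonyl carbon bonded to a halogen (an acyl halide).
(A) has a methyl-ester group (-C(=O)OCH3) but the carbonyl is bonded to -O-C, not to a halogen.
(B) has a chloro substituent but the Cl is not on a carbonyl carbon.
(C) contains an acyl chloride (-C(=O)Cl), which satisfies every atom and bond constraint.
So the answer is (C).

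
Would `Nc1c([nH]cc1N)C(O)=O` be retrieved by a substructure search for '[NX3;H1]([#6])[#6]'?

No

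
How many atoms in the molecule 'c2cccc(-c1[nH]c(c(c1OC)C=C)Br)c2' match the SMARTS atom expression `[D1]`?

3

The query [D1] means: atom with exactly one heavy-atom neighbour (degree 1).
Check the 16 heavy atoms by environment: 1× n (aromatic, D2) → no; 5× c (aromatic, D3) → no; 5× c (aromatic, D2) → no; 1× O (D2) → no; 2× C (D1) → match; 1× C (D2) → no; 1× Br (D1) → match.
Summing the matching environments: 2 + 1 = 3 matching atoms.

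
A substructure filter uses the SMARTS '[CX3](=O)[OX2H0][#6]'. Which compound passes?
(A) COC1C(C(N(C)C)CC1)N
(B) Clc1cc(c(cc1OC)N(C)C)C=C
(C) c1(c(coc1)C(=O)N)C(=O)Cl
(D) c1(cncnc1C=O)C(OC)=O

[CX3](=O)[OX2H0][#6] describes a carbonyl carbon bonded to an oxygen that is itself bonded to carbon (no H on that O) (an ester).
(A) has a methoxy ether (-OCH3) but the ether oxygen is not adjacent to a C=O carbon.
(B) has a methoxy ether (-OCH3) but the ether oxygen is not adjacent to a C=O carbon.
(C) has a primary amide (-C(=O)NH2) but the carbonyl is bonded to N, not to an O-C linkage.
(D) contains a methyl-ester group (-C(=O)OCH3), which satisfies every atom and bond constraint.
So the answer is (D).

D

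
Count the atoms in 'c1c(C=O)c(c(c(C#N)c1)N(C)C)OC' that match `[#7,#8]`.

4

The query [#7,#8] means: nitrogen or oxygen (comma = OR).
Check the 15 heavy atoms by environment: 6× c (aromatic) → no; 5× C → no; 2× O → match; 2× N → match.
Summing the matching environments: 2 + 2 = 4 matching atoms.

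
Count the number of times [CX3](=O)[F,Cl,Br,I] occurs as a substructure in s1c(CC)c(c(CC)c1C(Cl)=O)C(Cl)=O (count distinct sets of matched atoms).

[CX3](=O)[F,Cl,Br,I] is the SMARTS for an acyl halide: a carbonyl carbon bonded to a halogen.
The molecule carries 2 separate instances of an acyl chloride (-C(=O)Cl) meeting every constraint; each maps to a distinct set of atoms, giving 2 matches.

2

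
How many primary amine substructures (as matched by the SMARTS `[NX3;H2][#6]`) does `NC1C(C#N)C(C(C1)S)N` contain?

2

[NX3;H2][#6] is the SMARTS for a primary amine: a trivalent nitrogen with two H attached to carbon.
The molecule carries 2 separate instances of a primary amino group (-NH2) meeting every constraint; each maps to a distinct set of atoms, giving 2 matches.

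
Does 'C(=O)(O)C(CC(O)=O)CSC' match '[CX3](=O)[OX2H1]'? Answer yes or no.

Yes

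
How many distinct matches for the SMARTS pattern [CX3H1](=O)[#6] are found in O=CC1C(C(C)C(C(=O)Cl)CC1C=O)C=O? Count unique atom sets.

[CX3H1](=O)[#6] is the SMARTS for an aldehyde: an sp2 carbon with one H, double-bonded to O and single-bonded to carbon.
The molecule carries 3 separate instances of an aldehyde (-CHO) meeting every constraint; each maps to a distinct set of atoms, giving 3 matches.

3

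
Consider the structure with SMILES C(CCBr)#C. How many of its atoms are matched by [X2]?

2

The query [X2] means: any atom with exactly two total connections (bonds + H).
Check the 5 heavy atoms by environment: 2× C (X4) → no; 1× Br (X1) → no; 2× C (X2) → match.
That gives 2 matching atoms.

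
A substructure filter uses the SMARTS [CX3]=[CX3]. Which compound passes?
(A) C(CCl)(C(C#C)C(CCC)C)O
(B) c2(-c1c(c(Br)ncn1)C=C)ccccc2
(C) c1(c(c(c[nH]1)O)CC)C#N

[CX3]=[CX3] describes a non-aromatic C=C double bond between two sp2 carbons (an alkene).
(A) has an ethynyl group (-C#CH) but the C-C bond is a triple bond, not a double bond.
(B) contains a vinyl group (-CH=CH2), which satisfies every atom and bond constraint.
(C) has an ethyl group (-CH2CH3) but its C-C bond is a single bond between CX4 carbons, not CX3=CX3.
So the answer is (B).

B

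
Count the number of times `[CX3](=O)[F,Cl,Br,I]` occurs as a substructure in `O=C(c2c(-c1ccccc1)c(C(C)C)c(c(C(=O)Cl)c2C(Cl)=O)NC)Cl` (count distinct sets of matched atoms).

3

[CX3](=O)[F,Cl,Br,I] is the SMARTS for an acyl halide: a carbonyl carbon bonded to a halogen.
The molecule carries 3 separate instances of an acyl chloride (-C(=O)Cl) meeting every constraint; each maps to a distinct set of atoms, giving 3 matches.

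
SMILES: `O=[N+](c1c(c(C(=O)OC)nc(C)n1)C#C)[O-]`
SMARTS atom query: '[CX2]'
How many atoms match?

2

The query [CX2] means: C with X2: aliphatic carbon with exactly 2 total connections.
Check the 16 heavy atoms by environment: 2× n (aromatic, X2) → no; 4× c (aromatic, X3) → no; 2× C (X4) → no; 1× N (charge +1, X3) → no; 1× O (charge -1, X1) → no; 2× O (X1) → no; 1× C (X3) → no; 1× O (X2) → no; 2× C (X2) → match.
That gives 2 matching atoms.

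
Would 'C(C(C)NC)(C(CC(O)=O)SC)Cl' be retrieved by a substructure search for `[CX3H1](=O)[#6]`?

No

The pattern [CX3H1](=O)[#6] describes an sp2 carbon with one H, double-bonded to O and single-bonded to carbon — an aldehyde.
The closest candidate here is a carboxylic acid group (-C(=O)OH), but the carbonyl carbon has H0 and is bonded to O, not H1. No other fragment satisfies the full query, so there is no match.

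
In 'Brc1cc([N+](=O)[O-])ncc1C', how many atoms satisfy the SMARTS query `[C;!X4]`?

Check the 11 heavy atoms by environment: 1× n (aromatic, X2) → no; 5× c (aromatic, X3) → no; 1× N (charge +1, X3) → no; 1× O (charge -1, X1) → no; 1× O (X1) → no; 1× C (X4) → no; 1× Br (X1) → no.
No environment satisfies the query, so 0 matching atoms.

0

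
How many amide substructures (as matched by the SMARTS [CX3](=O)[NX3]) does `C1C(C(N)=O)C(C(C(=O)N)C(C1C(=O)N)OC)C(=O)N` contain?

[CX3](=O)[NX3] is the SMARTS for an amide: a carbonyl carbon bonded to a trivalent nitrogen.
The molecule carries 4 separate instances of a primary amide (-C(=O)NH2) meeting every constraint; each maps to a distinct set of atoms, giving 4 matches.

4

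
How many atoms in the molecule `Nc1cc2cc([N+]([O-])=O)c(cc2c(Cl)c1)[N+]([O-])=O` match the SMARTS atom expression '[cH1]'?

The query [cH1] means: aromatic carbon bearing exactly one hydrogen.
Check the 18 heavy atoms by environment: 6× c (aromatic, H0) → no; 4× c (aromatic, H1) → match; 1× Cl (H0) → no; 2× N (charge +1, H0) → no; 2× O (charge -1, H0) → no; 2× O (H0) → no; 1× N (H2) → no.
That gives 4 matching atoms.

4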